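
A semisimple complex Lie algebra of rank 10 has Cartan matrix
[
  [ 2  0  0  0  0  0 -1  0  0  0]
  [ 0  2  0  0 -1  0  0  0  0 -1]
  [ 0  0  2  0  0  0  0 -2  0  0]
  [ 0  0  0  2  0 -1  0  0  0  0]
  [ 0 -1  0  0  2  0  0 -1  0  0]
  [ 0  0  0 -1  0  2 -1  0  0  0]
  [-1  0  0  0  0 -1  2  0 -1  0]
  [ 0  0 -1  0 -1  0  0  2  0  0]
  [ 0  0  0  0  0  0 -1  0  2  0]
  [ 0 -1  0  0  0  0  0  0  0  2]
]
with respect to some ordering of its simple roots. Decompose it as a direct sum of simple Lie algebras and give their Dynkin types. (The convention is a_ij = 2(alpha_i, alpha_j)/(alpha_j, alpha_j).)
The diagram associated to this matrix has two connected components: the simple roots {alpha_2, alpha_3, alpha_5, alpha_8, alpha_10} form a chain of 5 nodes with a double edge at one end; the terminal node there is the unique long simple root (C_5), and {alpha_1, alpha_4, alpha_6, alpha_7, alpha_9} form a chain of 3 nodes with a fork of two nodes at one end (D_5). A semisimple Lie algebra decomposes uniquely as the direct sum of simple ideals, one per connected component of its Dynkin diagram, so g ≅ C_5 ⊕ D_5 (dimension 55 + 45 = 100).

C_5 (sp(10)) ⊕ D_5 (so(10))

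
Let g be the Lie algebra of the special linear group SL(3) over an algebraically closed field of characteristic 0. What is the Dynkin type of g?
A_2

This is sl(3), which has dimension 3^2 - 1 = 8 and rank 3 - 1 = 2 (a Cartan subalgebra is the diagonal traceless matrices). In the classification of classical Lie algebras, the special linear algebra sl(n+1) has type A_n; here n = 2, so the Dynkin diagram is a chain of 2 nodes with single edges (A_2). Hence the type is A_2.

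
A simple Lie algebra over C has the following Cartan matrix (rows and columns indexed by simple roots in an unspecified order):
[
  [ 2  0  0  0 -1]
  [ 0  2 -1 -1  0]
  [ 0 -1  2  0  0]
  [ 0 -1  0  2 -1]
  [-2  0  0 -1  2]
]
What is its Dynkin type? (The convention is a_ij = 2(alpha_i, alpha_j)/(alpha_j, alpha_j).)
B_5 (so(11))

The matrix has rank 5 with 2's on the diagonal. Reading the off-diagonal entries as Dynkin edges (a single edge where a_ij = a_ji = -1; a double or triple edge where a_ij * a_ji = 2 or 3), the diagram is a chain of 5 nodes with a double edge at one end; the terminal node there is the unique short simple root (B_5). One simple-root ordering that puts it in standard form is (alpha_3, alpha_2, alpha_4, alpha_5, alpha_1). So the algebra is type B_5, i.e. so(11).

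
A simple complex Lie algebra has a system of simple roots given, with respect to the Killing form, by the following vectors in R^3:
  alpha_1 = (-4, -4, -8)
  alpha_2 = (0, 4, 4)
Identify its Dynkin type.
Compute the Cartan integers a_ij = 2(alpha_i, alpha_j)/(alpha_j, alpha_j); the resulting 2x2 Cartan matrix is
[[2, -3], [-1, 2]].
The roots have two lengths (squared-length ratio 3:1); the short ones are alpha_{2}. The associated Dynkin diagram is two nodes joined by a triple edge (G_2), so the type is G_2.

G2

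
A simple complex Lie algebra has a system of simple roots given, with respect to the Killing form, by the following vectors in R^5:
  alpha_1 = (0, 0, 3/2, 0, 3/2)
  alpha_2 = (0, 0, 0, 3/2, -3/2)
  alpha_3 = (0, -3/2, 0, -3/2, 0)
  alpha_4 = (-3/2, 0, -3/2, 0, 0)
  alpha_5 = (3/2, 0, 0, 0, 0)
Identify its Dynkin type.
Compute the Cartan integers a_ij = 2(alpha_i, alpha_j)/(alpha_j, alpha_j); the resulting 5x5 Cartan matrix is
[[2, -1, 0, -1, 0], [-1, 2, -1, 0, 0], [0, -1, 2, 0, 0], [-1, 0, 0, 2, -2], [0, 0, 0, -1, 2]].
The roots have two lengths (squared-length ratio 2:1); the short ones are alpha_{5}. The associated Dynkin diagram is a chain of 5 nodes with a double edge at one end; the terminal node there is the unique short simple root (B_5), so the type is B_5 (the algebra so(11)).

type B_5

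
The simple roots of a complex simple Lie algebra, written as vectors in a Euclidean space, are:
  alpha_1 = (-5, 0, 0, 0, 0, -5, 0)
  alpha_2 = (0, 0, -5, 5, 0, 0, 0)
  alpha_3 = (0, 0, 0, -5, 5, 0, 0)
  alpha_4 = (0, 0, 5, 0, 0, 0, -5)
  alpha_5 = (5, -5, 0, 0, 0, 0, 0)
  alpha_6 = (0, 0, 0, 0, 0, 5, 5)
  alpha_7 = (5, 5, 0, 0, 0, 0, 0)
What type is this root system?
D7

Compute the Cartan integers a_ij = 2(alpha_i, alpha_j)/(alpha_j, alpha_j); the resulting 7x7 Cartan matrix is
[[2, 0, 0, 0, -1, -1, -1], [0, 2, -1, -1, 0, 0, 0], [0, -1, 2, 0, 0, 0, 0], [0, -1, 0, 2, 0, -1, 0], [-1, 0, 0, 0, 2, 0, 0], [-1, 0, 0, -1, 0, 2, 0], [-1, 0, 0, 0, 0, 0, 2]].
All simple roots have the same length, so the diagram is simply laced. The associated Dynkin diagram is a chain of 5 nodes with a fork of two nodes at one end (D_7), so the type is D_7 (the algebra so(14)).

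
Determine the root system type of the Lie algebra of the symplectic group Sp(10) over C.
C5

This is sp(10), which has dimension 10(10+1)/2 = 55 and rank 10/2 = 5. In the classification of classical Lie algebras, the symplectic algebra sp(2n) has type C_n; here n = 5, so the Dynkin diagram is a chain of 5 nodes with a double edge at one end; the terminal node there is the unique long simple root (C_5). Hence the type is C_5.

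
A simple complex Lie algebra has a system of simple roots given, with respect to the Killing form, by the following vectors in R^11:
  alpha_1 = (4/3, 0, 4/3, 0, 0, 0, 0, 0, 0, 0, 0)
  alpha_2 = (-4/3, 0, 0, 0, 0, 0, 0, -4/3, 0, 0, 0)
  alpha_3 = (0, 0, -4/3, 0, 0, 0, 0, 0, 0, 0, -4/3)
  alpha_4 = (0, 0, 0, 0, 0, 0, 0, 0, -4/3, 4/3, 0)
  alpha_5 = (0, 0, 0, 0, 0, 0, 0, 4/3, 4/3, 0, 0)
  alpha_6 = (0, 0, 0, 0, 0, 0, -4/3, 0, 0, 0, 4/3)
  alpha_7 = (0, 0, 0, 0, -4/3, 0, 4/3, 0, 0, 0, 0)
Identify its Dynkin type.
A_7

Compute the Cartan integers a_ij = 2(alpha_i, alpha_j)/(alpha_j, alpha_j); the resulting 7x7 Cartan matrix is
[[2, -1, -1, 0, 0, 0, 0], [-1, 2, 0, 0, -1, 0, 0], [-1, 0, 2, 0, 0, -1, 0], [0, 0, 0, 2, -1, 0, 0], [0, -1, 0, -1, 2, 0, 0], [0, 0, -1, 0, 0, 2, -1], [0, 0, 0, 0, 0, -1, 2]].
All simple roots have the same length, so the diagram is simply laced. The associated Dynkin diagram is a chain of 7 nodes with single edges (A_7), so the type is A_7 (the algebra sl(8)).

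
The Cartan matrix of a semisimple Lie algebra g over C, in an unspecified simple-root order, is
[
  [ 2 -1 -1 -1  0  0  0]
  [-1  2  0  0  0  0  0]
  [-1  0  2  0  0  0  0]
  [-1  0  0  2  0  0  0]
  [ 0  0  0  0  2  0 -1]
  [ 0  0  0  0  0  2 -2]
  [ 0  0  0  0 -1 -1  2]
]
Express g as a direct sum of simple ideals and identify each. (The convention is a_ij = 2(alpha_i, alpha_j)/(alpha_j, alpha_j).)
C3 + D4

The diagram associated to this matrix has two connected components: the simple roots {alpha_5, alpha_6, alpha_7} form a chain of 3 nodes with a double edge at one end; the terminal node there is the unique long simple root (C_3), and {alpha_1, alpha_2, alpha_3, alpha_4} form a chain of 2 nodes with a fork of two nodes at one end (D_4). A semisimple Lie algebra decomposes uniquely as the direct sum of simple ideals, one per connected component of its Dynkin diagram, so g ≅ C_3 ⊕ D_4 (dimension 21 + 28 = 49).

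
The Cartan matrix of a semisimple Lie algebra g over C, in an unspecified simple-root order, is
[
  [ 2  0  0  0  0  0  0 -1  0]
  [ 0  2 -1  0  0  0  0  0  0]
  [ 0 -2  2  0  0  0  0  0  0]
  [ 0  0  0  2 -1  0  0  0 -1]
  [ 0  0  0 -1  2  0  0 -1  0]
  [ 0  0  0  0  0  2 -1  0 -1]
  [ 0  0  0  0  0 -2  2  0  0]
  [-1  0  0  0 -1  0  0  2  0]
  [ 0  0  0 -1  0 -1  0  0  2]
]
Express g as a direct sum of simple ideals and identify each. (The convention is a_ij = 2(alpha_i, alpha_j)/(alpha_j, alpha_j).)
The diagram associated to this matrix has two connected components: the simple roots {alpha_2, alpha_3} form a chain of 2 nodes with a double edge at one end; the terminal node there is the unique short simple root (B_2), and {alpha_1, alpha_4, alpha_5, alpha_6, alpha_7, alpha_8, alpha_9} form a chain of 7 nodes with a double edge at one end; the terminal node there is the unique long simple root (C_7). A semisimple Lie algebra decomposes uniquely as the direct sum of simple ideals, one per connected component of its Dynkin diagram, so g ≅ B_2 ⊕ C_7 (dimension 10 + 105 = 115).

type B_2 ⊕ type C_7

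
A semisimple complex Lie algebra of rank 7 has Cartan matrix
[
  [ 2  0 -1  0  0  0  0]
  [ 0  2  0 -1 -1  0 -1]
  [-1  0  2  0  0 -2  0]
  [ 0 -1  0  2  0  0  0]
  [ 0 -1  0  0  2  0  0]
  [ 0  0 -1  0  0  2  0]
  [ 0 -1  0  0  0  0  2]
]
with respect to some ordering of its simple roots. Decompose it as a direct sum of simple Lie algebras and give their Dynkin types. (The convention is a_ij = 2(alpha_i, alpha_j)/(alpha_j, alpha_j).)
B_3 ⊕ D_4

The diagram associated to this matrix has two connected components: the simple roots {alpha_1, alpha_3, alpha_6} form a chain of 3 nodes with a double edge at one end; the terminal node there is the unique short simple root (B_3), and {alpha_2, alpha_4, alpha_5, alpha_7} form a chain of 2 nodes with a fork of two nodes at one end (D_4). A semisimple Lie algebra decomposes uniquely as the direct sum of simple ideals, one per connected component of its Dynkin diagram, so g ≅ B_3 ⊕ D_4 (dimension 21 + 28 = 49).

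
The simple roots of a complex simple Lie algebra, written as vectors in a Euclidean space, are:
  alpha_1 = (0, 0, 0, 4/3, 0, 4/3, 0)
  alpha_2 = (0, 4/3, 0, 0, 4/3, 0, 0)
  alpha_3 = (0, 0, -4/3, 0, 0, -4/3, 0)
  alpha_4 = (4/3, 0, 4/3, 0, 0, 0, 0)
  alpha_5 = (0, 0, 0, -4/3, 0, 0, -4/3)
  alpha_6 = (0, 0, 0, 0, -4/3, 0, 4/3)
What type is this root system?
Compute the Cartan integers a_ij = 2(alpha_i, alpha_j)/(alpha_j, alpha_j); the resulting 6x6 Cartan matrix is
[[2, 0, -1, 0, -1, 0], [0, 2, 0, 0, 0, -1], [-1, 0, 2, -1, 0, 0], [0, 0, -1, 2, 0, 0], [-1, 0, 0, 0, 2, -1], [0, -1, 0, 0, -1, 2]].
All simple roots have the same length, so the diagram is simply laced. The associated Dynkin diagram is a chain of 6 nodes with single edges (A_6), so the type is A_6 (the algebra sl(7)).

A_6 (sl(7))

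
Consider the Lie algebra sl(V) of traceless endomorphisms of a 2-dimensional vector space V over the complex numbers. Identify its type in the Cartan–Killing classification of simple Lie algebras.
A_1 (sl(2))

This is sl(2), which has dimension 2^2 - 1 = 3 and rank 2 - 1 = 1 (a Cartan subalgebra is the diagonal traceless matrices). In the classification of classical Lie algebras, the special linear algebra sl(n+1) has type A_n; here n = 1, so the Dynkin diagram is a chain of 1 nodes with single edges (A_1). Hence the type is A_1.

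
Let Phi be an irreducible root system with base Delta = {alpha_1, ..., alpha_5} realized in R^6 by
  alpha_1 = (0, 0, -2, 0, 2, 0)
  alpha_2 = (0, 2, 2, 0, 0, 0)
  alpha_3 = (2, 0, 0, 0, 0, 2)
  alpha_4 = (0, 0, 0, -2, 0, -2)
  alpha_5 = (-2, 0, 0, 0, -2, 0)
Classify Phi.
A_5 (sl(6))

Compute the Cartan integers a_ij = 2(alpha_i, alpha_j)/(alpha_j, alpha_j); the resulting 5x5 Cartan matrix is
[[2, -1, 0, 0, -1], [-1, 2, 0, 0, 0], [0, 0, 2, -1, -1], [0, 0, -1, 2, 0], [-1, 0, -1, 0, 2]].
All simple roots have the same length, so the diagram is simply laced. The associated Dynkin diagram is a chain of 5 nodes with single edges (A_5), so the type is A_5 (the algebra sl(6)).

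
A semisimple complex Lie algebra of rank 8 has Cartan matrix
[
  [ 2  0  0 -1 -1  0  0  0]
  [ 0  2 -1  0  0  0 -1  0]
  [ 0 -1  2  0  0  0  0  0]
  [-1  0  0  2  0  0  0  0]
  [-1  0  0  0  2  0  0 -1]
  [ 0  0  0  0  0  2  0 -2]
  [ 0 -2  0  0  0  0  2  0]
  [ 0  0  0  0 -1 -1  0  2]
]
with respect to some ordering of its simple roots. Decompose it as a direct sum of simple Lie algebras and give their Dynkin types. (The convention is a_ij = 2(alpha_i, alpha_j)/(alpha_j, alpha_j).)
C_3 ⊕ C_5

The diagram associated to this matrix has two connected components: the simple roots {alpha_2, alpha_3, alpha_7} form a chain of 3 nodes with a double edge at one end; the terminal node there is the unique long simple root (C_3), and {alpha_1, alpha_4, alpha_5, alpha_6, alpha_8} form a chain of 5 nodes with a double edge at one end; the terminal node there is the unique long simple root (C_5). A semisimple Lie algebra decomposes uniquely as the direct sum of simple ideals, one per connected component of its Dynkin diagram, so g ≅ C_3 ⊕ C_5 (dimension 21 + 55 = 76).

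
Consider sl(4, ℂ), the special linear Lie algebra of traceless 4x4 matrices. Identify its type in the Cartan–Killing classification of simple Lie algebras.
A_3 (sl(4))

This is sl(4), which has dimension 4^2 - 1 = 15 and rank 4 - 1 = 3 (a Cartan subalgebra is the diagonal traceless matrices). In the classification of classical Lie algebras, the special linear algebra sl(n+1) has type A_n; here n = 3, so the Dynkin diagram is a chain of 3 nodes with single edges (A_3). Hence the type is A_3.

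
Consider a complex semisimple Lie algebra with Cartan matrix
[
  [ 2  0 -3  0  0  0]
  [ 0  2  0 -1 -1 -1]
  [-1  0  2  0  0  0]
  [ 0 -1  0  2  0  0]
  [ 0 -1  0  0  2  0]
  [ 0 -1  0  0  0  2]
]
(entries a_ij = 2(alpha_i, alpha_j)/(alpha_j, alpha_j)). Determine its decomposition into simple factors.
The diagram associated to this matrix has two connected components: the simple roots {alpha_2, alpha_4, alpha_5, alpha_6} form a chain of 2 nodes with a fork of two nodes at one end (D_4), and {alpha_1, alpha_3} form two nodes joined by a triple edge (G_2). A semisimple Lie algebra decomposes uniquely as the direct sum of simple ideals, one per connected component of its Dynkin diagram, so g ≅ D_4 ⊕ G_2 (dimension 28 + 14 = 42).

D4 + G2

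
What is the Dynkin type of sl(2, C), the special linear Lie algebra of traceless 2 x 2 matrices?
This is sl(2), which has dimension 2^2 - 1 = 3 and rank 2 - 1 = 1 (a Cartan subalgebra is the diagonal traceless matrices). In the classification of classical Lie algebras, the special linear algebra sl(n+1) has type A_n; here n = 1, so the Dynkin diagram is a chain of 1 nodes with single edges (A_1). Hence the type is A_1.

A_1 (sl(2))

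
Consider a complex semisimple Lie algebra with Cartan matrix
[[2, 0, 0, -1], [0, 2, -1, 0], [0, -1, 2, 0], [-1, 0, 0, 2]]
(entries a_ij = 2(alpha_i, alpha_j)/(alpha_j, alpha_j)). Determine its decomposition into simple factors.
type A_2 + type A_2

The diagram associated to this matrix has two connected components: the simple roots {alpha_1, alpha_4} form a chain of 2 nodes with single edges (A_2), and {alpha_2, alpha_3} form a chain of 2 nodes with single edges (A_2). A semisimple Lie algebra decomposes uniquely as the direct sum of simple ideals, one per connected component of its Dynkin diagram, so g ≅ A_2 ⊕ A_2 (dimension 8 + 8 = 16).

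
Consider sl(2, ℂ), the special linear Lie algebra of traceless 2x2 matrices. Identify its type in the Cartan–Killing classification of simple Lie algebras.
This is sl(2), which has dimension 2^2 - 1 = 3 and rank 2 - 1 = 1 (a Cartan subalgebra is the diagonal traceless matrices). In the classification of classical Lie algebras, the special linear algebra sl(n+1) has type A_n; here n = 1, so the Dynkin diagram is a chain of 1 nodes with single edges (A_1). Hence the type is A_1.

A1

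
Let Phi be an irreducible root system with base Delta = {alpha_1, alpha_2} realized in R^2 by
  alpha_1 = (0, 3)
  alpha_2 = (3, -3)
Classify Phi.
B2

Compute the Cartan integers a_ij = 2(alpha_i, alpha_j)/(alpha_j, alpha_j); the resulting 2x2 Cartan matrix is
[[2, -1], [-2, 2]].
The roots have two lengths (squared-length ratio 2:1); the short ones are alpha_{1}. The associated Dynkin diagram is a chain of 2 nodes with a double edge at one end; the terminal node there is the unique short simple root (B_2), so the type is B_2 (the algebra so(5)).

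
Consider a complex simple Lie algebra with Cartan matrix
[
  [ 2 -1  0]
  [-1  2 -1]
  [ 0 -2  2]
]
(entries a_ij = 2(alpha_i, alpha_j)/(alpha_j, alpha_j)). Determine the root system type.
type C_3

The matrix has rank 3 with 2's on the diagonal. Reading the off-diagonal entries as Dynkin edges (a single edge where a_ij = a_ji = -1; a double or triple edge where a_ij * a_ji = 2 or 3), the diagram is a chain of 3 nodes with a double edge at one end; the terminal node there is the unique long simple root (C_3). One simple-root ordering that puts it in standard form is (alpha_1, alpha_2, alpha_3). So the algebra is type C_3, i.e. sp(6).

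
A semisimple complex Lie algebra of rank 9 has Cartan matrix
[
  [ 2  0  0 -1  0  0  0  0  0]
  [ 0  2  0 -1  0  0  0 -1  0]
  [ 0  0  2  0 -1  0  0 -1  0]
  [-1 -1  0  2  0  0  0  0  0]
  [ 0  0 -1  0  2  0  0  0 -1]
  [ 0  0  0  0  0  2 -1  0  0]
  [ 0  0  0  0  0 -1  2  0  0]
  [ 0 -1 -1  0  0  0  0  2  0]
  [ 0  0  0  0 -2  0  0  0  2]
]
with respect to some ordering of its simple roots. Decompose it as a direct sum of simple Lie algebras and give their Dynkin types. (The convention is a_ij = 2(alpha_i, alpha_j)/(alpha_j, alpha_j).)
A2 ⊕ C7

The diagram associated to this matrix has two connected components: the simple roots {alpha_6, alpha_7} form a chain of 2 nodes with single edges (A_2), and {alpha_1, alpha_2, alpha_3, alpha_4, alpha_5, alpha_8, alpha_9} form a chain of 7 nodes with a double edge at one end; the terminal node there is the unique long simple root (C_7). A semisimple Lie algebra decomposes uniquely as the direct sum of simple ideals, one per connected component of its Dynkin diagram, so g ≅ A_2 ⊕ C_7 (dimension 8 + 105 = 113).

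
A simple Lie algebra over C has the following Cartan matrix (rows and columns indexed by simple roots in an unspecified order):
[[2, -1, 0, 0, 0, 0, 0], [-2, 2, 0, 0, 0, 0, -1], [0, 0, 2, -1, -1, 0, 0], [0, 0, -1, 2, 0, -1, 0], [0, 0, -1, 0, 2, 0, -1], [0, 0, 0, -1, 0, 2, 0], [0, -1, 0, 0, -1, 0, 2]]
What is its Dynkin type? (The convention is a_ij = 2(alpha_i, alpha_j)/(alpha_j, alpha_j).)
The matrix has rank 7 with 2's on the diagonal. Reading the off-diagonal entries as Dynkin edges (a single edge where a_ij = a_ji = -1; a double or triple edge where a_ij * a_ji = 2 or 3), the diagram is a chain of 7 nodes with a double edge at one end; the terminal node there is the unique short simple root (B_7). One simple-root ordering that puts it in standard form is (alpha_6, alpha_4, alpha_3, alpha_5, alpha_7, alpha_2, alpha_1). So the algebra is type B_7, i.e. so(15).

B_7 (so(15))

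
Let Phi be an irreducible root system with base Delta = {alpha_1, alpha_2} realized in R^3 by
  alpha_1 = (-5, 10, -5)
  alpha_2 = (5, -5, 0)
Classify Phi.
Compute the Cartan integers a_ij = 2(alpha_i, alpha_j)/(alpha_j, alpha_j); the resulting 2x2 Cartan matrix is
[[2, -3], [-1, 2]].
The roots have two lengths (squared-length ratio 3:1); the short ones are alpha_{2}. The associated Dynkin diagram is two nodes joined by a triple edge (G_2), so the type is G_2.

type G_2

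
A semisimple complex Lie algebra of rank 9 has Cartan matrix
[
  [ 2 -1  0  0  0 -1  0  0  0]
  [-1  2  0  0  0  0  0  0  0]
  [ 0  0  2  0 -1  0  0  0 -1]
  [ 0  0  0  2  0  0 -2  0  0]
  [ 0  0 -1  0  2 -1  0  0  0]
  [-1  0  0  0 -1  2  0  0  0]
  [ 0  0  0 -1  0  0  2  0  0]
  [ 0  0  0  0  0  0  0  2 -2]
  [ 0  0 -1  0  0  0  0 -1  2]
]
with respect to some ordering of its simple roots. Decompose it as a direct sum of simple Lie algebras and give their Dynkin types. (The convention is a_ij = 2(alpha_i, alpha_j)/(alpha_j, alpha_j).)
The diagram associated to this matrix has two connected components: the simple roots {alpha_4, alpha_7} form a chain of 2 nodes with a double edge at one end; the terminal node there is the unique short simple root (B_2), and {alpha_1, alpha_2, alpha_3, alpha_5, alpha_6, alpha_8, alpha_9} form a chain of 7 nodes with a double edge at one end; the terminal node there is the unique long simple root (C_7). A semisimple Lie algebra decomposes uniquely as the direct sum of simple ideals, one per connected component of its Dynkin diagram, so g ≅ B_2 ⊕ C_7 (dimension 10 + 105 = 115).

B_2 + C_7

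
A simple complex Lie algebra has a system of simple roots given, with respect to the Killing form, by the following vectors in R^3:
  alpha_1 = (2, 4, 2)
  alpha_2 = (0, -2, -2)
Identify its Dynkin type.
G_2

Compute the Cartan integers a_ij = 2(alpha_i, alpha_j)/(alpha_j, alpha_j); the resulting 2x2 Cartan matrix is
[[2, -3], [-1, 2]].
The roots have two lengths (squared-length ratio 3:1); the short ones are alpha_{2}. The associated Dynkin diagram is two nodes joined by a triple edge (G_2), so the type is G_2.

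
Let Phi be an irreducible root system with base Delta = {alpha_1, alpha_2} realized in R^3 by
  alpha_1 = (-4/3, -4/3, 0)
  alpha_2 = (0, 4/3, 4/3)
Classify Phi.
Compute the Cartan integers a_ij = 2(alpha_i, alpha_j)/(alpha_j, alpha_j); the resulting 2x2 Cartan matrix is
[[2, -1], [-1, 2]].
All simple roots have the same length, so the diagram is simply laced. The associated Dynkin diagram is a chain of 2 nodes with single edges (A_2), so the type is A_2 (the algebra sl(3)).

type A_2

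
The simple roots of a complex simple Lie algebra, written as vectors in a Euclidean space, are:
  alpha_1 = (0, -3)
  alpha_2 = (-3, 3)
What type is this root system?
Compute the Cartan integers a_ij = 2(alpha_i, alpha_j)/(alpha_j, alpha_j); the resulting 2x2 Cartan matrix is
[[2, -1], [-2, 2]].
The roots have two lengths (squared-length ratio 2:1); the short ones are alpha_{1}. The associated Dynkin diagram is a chain of 2 nodes with a double edge at one end; the terminal node there is the unique short simple root (B_2), so the type is B_2 (the algebra so(5)).

type B_2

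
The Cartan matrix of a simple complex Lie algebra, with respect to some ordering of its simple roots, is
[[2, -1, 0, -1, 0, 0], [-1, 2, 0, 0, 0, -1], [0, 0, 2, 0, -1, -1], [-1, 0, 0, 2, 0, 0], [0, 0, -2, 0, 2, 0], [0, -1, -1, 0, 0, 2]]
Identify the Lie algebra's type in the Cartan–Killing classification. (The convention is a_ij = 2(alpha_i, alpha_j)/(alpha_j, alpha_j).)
The matrix has rank 6 with 2's on the diagonal. Reading the off-diagonal entries as Dynkin edges (a single edge where a_ij = a_ji = -1; a double or triple edge where a_ij * a_ji = 2 or 3), the diagram is a chain of 6 nodes with a double edge at one end; the terminal node there is the unique long simple root (C_6). One simple-root ordering that puts it in standard form is (alpha_4, alpha_1, alpha_2, alpha_6, alpha_3, alpha_5). So the algebra is type C_6, i.e. sp(12).

C6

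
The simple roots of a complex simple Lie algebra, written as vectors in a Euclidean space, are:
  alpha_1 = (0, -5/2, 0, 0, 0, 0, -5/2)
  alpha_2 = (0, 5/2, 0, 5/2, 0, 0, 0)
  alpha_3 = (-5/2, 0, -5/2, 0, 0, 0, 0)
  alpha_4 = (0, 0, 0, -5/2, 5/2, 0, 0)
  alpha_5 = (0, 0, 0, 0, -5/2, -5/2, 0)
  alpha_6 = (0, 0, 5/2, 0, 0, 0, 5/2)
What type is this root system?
A_6 (sl(7))

Compute the Cartan integers a_ij = 2(alpha_i, alpha_j)/(alpha_j, alpha_j); the resulting 6x6 Cartan matrix is
[[2, -1, 0, 0, 0, -1], [-1, 2, 0, -1, 0, 0], [0, 0, 2, 0, 0, -1], [0, -1, 0, 2, -1, 0], [0, 0, 0, -1, 2, 0], [-1, 0, -1, 0, 0, 2]].
All simple roots have the same length, so the diagram is simply laced. The associated Dynkin diagram is a chain of 6 nodes with single edges (A_6), so the type is A_6 (the algebra sl(7)).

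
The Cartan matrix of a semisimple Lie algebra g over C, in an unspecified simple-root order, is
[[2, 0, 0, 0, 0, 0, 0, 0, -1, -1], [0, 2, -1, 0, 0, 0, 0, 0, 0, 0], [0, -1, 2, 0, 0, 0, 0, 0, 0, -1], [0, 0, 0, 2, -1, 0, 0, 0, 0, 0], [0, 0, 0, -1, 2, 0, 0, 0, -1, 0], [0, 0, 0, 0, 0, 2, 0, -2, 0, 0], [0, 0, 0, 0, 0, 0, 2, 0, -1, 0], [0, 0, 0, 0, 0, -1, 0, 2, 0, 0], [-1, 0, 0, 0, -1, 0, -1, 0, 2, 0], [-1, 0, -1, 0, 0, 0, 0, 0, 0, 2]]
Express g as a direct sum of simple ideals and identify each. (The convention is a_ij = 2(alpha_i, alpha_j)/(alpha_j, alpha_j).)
B2 + E8

The diagram associated to this matrix has two connected components: the simple roots {alpha_6, alpha_8} form a chain of 2 nodes with a double edge at one end; the terminal node there is the unique short simple root (B_2), and {alpha_1, alpha_2, alpha_3, alpha_4, alpha_5, alpha_7, alpha_9, alpha_10} form a chain of 7 nodes with one extra node attached to the third node from one end (E_8). A semisimple Lie algebra decomposes uniquely as the direct sum of simple ideals, one per connected component of its Dynkin diagram, so g ≅ B_2 ⊕ E_8 (dimension 10 + 248 = 258).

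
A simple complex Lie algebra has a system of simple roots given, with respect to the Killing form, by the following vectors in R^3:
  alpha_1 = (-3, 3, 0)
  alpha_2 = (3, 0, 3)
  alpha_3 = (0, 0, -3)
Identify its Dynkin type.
type B_3

Compute the Cartan integers a_ij = 2(alpha_i, alpha_j)/(alpha_j, alpha_j); the resulting 3x3 Cartan matrix is
[[2, -1, 0], [-1, 2, -2], [0, -1, 2]].
The roots have two lengths (squared-length ratio 2:1); the short ones are alpha_{3}. The associated Dynkin diagram is a chain of 3 nodes with a double edge at one end; the terminal node there is the unique short simple root (B_3), so the type is B_3 (the algebra so(7)).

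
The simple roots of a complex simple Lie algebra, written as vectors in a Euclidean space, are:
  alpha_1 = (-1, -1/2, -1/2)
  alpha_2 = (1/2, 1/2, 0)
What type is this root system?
G2

Compute the Cartan integers a_ij = 2(alpha_i, alpha_j)/(alpha_j, alpha_j); the resulting 2x2 Cartan matrix is
[[2, -3], [-1, 2]].
The roots have two lengths (squared-length ratio 3:1); the short ones are alpha_{2}. The associated Dynkin diagram is two nodes joined by a triple edge (G_2), so the type is G_2.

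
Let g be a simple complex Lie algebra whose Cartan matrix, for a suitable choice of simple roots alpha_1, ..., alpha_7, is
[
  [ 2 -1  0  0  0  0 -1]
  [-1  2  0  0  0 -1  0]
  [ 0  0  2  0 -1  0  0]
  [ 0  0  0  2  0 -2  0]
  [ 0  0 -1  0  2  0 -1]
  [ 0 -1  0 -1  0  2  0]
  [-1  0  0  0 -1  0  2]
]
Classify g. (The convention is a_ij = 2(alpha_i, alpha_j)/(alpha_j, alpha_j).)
The matrix has rank 7 with 2's on the diagonal. Reading the off-diagonal entries as Dynkin edges (a single edge where a_ij = a_ji = -1; a double or triple edge where a_ij * a_ji = 2 or 3), the diagram is a chain of 7 nodes with a double edge at one end; the terminal node there is the unique long simple root (C_7). One simple-root ordering that puts it in standard form is (alpha_3, alpha_5, alpha_7, alpha_1, alpha_2, alpha_6, alpha_4). So the algebra is type C_7, i.e. sp(14).

C_7 (sp(14))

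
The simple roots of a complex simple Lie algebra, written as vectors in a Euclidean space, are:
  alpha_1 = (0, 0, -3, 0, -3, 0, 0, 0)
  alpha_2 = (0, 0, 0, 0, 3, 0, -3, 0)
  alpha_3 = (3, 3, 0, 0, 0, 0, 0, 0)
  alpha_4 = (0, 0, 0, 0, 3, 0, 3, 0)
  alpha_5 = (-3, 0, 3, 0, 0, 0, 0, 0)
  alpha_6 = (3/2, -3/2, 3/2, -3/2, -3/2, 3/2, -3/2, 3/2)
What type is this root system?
E_6

Compute the Cartan integers a_ij = 2(alpha_i, alpha_j)/(alpha_j, alpha_j); the resulting 6x6 Cartan matrix is
[[2, -1, 0, -1, -1, 0], [-1, 2, 0, 0, 0, 0], [0, 0, 2, 0, -1, 0], [-1, 0, 0, 2, 0, -1], [-1, 0, -1, 0, 2, 0], [0, 0, 0, -1, 0, 2]].
All simple roots have the same length, so the diagram is simply laced. The associated Dynkin diagram is a chain of 5 nodes with one extra node attached to the third node from one end (E_6), so the type is E_6.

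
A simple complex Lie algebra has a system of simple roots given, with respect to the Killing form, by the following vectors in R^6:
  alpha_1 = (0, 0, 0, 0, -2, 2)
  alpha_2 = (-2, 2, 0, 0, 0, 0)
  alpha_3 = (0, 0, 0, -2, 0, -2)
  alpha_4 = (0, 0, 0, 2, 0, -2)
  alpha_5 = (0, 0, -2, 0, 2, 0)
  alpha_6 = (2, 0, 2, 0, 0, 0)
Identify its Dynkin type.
D_6

Compute the Cartan integers a_ij = 2(alpha_i, alpha_j)/(alpha_j, alpha_j); the resulting 6x6 Cartan matrix is
[[2, 0, -1, -1, -1, 0], [0, 2, 0, 0, 0, -1], [-1, 0, 2, 0, 0, 0], [-1, 0, 0, 2, 0, 0], [-1, 0, 0, 0, 2, -1], [0, -1, 0, 0, -1, 2]].
All simple roots have the same length, so the diagram is simply laced. The associated Dynkin diagram is a chain of 4 nodes with a fork of two nodes at one end (D_6), so the type is D_6 (the algebra so(12)).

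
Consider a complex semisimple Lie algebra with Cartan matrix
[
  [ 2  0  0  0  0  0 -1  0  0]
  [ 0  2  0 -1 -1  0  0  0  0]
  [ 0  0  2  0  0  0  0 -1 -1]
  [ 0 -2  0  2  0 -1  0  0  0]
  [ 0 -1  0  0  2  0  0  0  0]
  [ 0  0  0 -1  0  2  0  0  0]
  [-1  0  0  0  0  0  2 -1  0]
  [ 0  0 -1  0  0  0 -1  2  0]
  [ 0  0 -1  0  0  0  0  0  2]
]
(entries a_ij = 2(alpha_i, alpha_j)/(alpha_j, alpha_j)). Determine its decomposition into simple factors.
The diagram associated to this matrix has two connected components: the simple roots {alpha_1, alpha_3, alpha_7, alpha_8, alpha_9} form a chain of 5 nodes with single edges (A_5), and {alpha_2, alpha_4, alpha_5, alpha_6} form a chain of 4 nodes with a double edge between the middle two (F_4). A semisimple Lie algebra decomposes uniquely as the direct sum of simple ideals, one per connected component of its Dynkin diagram, so g ≅ A_5 ⊕ F_4 (dimension 35 + 52 = 87).

A5 ⊕ F4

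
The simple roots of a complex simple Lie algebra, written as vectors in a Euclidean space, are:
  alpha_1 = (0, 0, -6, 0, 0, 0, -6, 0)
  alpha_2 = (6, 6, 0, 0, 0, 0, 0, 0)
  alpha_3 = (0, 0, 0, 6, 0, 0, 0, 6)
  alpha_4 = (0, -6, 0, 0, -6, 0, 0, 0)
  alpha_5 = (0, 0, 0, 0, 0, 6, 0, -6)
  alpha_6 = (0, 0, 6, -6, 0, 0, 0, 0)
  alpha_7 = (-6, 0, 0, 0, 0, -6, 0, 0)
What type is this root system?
Compute the Cartan integers a_ij = 2(alpha_i, alpha_j)/(alpha_j, alpha_j); the resulting 7x7 Cartan matrix is
[[2, 0, 0, 0, 0, -1, 0], [0, 2, 0, -1, 0, 0, -1], [0, 0, 2, 0, -1, -1, 0], [0, -1, 0, 2, 0, 0, 0], [0, 0, -1, 0, 2, 0, -1], [-1, 0, -1, 0, 0, 2, 0], [0, -1, 0, 0, -1, 0, 2]].
All simple roots have the same length, so the diagram is simply laced. The associated Dynkin diagram is a chain of 7 nodes with single edges (A_7), so the type is A_7 (the algebra sl(8)).

A7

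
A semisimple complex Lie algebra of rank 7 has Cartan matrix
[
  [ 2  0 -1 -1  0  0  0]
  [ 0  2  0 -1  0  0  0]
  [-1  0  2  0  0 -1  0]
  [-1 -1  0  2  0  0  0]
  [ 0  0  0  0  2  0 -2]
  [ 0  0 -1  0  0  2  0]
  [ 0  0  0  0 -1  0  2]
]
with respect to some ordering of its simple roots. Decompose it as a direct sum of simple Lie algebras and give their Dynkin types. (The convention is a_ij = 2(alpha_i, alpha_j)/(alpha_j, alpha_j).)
A_5 (sl(6)) ⊕ B_2 (so(5))

The diagram associated to this matrix has two connected components: the simple roots {alpha_1, alpha_2, alpha_3, alpha_4, alpha_6} form a chain of 5 nodes with single edges (A_5), and {alpha_5, alpha_7} form a chain of 2 nodes with a double edge at one end; the terminal node there is the unique short simple root (B_2). A semisimple Lie algebra decomposes uniquely as the direct sum of simple ideals, one per connected component of its Dynkin diagram, so g ≅ A_5 ⊕ B_2 (dimension 35 + 10 = 45).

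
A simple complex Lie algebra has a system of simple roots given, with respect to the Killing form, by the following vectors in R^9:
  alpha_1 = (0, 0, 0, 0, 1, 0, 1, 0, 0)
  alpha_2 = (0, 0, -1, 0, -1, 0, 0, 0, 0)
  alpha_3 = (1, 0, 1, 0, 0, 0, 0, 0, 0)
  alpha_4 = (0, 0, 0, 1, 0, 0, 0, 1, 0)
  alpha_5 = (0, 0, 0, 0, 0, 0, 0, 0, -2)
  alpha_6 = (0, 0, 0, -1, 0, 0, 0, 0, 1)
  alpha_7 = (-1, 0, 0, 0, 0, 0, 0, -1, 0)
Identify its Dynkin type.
type C_7

Compute the Cartan integers a_ij = 2(alpha_i, alpha_j)/(alpha_j, alpha_j); the resulting 7x7 Cartan matrix is
[[2, -1, 0, 0, 0, 0, 0], [-1, 2, -1, 0, 0, 0, 0], [0, -1, 2, 0, 0, 0, -1], [0, 0, 0, 2, 0, -1, -1], [0, 0, 0, 0, 2, -2, 0], [0, 0, 0, -1, -1, 2, 0], [0, 0, -1, -1, 0, 0, 2]].
The roots have two lengths (squared-length ratio 2:1); the short ones are alpha_{1,2,3,4,6,7}. The associated Dynkin diagram is a chain of 7 nodes with a double edge at one end; the terminal node there is the unique long simple root (C_7), so the type is C_7 (the algebra sp(14)).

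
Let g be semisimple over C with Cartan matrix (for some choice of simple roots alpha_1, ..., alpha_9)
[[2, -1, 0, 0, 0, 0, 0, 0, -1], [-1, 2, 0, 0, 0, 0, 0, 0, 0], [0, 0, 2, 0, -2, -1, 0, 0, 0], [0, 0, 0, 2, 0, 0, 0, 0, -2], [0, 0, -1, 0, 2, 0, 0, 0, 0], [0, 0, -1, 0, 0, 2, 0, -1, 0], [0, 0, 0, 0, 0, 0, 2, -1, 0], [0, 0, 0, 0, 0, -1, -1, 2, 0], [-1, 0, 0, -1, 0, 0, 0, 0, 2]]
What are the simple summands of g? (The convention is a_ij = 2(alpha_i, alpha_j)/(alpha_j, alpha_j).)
The diagram associated to this matrix has two connected components: the simple roots {alpha_3, alpha_5, alpha_6, alpha_7, alpha_8} form a chain of 5 nodes with a double edge at one end; the terminal node there is the unique short simple root (B_5), and {alpha_1, alpha_2, alpha_4, alpha_9} form a chain of 4 nodes with a double edge at one end; the terminal node there is the unique long simple root (C_4). A semisimple Lie algebra decomposes uniquely as the direct sum of simple ideals, one per connected component of its Dynkin diagram, so g ≅ B_5 ⊕ C_4 (dimension 55 + 36 = 91).

B_5 (so(11)) ⊕ C_4 (sp(8))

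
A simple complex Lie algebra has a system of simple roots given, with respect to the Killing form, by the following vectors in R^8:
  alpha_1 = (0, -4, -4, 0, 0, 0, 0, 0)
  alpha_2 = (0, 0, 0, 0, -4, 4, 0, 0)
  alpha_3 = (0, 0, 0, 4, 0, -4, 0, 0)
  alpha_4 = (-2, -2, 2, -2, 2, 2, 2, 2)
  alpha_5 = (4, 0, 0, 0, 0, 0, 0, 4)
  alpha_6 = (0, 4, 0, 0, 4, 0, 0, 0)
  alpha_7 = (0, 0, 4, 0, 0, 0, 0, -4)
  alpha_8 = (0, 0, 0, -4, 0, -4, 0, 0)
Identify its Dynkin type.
Compute the Cartan integers a_ij = 2(alpha_i, alpha_j)/(alpha_j, alpha_j); the resulting 8x8 Cartan matrix is
[[2, 0, 0, 0, 0, -1, -1, 0], [0, 2, -1, 0, 0, -1, 0, -1], [0, -1, 2, -1, 0, 0, 0, 0], [0, 0, -1, 2, 0, 0, 0, 0], [0, 0, 0, 0, 2, 0, -1, 0], [-1, -1, 0, 0, 0, 2, 0, 0], [-1, 0, 0, 0, -1, 0, 2, 0], [0, -1, 0, 0, 0, 0, 0, 2]].
All simple roots have the same length, so the diagram is simply laced. The associated Dynkin diagram is a chain of 7 nodes with one extra node attached to the third node from one end (E_8), so the type is E_8.

E_8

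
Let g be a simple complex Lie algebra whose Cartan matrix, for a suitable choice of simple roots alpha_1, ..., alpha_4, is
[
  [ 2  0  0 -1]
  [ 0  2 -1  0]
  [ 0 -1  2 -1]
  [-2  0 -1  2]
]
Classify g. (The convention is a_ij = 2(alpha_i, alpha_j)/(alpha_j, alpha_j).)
The matrix has rank 4 with 2's on the diagonal. Reading the off-diagonal entries as Dynkin edges (a single edge where a_ij = a_ji = -1; a double or triple edge where a_ij * a_ji = 2 or 3), the diagram is a chain of 4 nodes with a double edge at one end; the terminal node there is the unique short simple root (B_4). One simple-root ordering that puts it in standard form is (alpha_2, alpha_3, alpha_4, alpha_1). So the algebra is type B_4, i.e. so(9).

type B_4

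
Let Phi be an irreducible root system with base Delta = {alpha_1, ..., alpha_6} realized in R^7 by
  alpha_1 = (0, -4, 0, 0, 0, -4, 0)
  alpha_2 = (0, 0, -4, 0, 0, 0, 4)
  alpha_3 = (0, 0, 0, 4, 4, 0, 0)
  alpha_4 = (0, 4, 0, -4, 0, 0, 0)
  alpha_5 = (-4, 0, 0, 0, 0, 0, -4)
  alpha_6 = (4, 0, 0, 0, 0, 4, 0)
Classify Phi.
type A_6

Compute the Cartan integers a_ij = 2(alpha_i, alpha_j)/(alpha_j, alpha_j); the resulting 6x6 Cartan matrix is
[[2, 0, 0, -1, 0, -1], [0, 2, 0, 0, -1, 0], [0, 0, 2, -1, 0, 0], [-1, 0, -1, 2, 0, 0], [0, -1, 0, 0, 2, -1], [-1, 0, 0, 0, -1, 2]].
All simple roots have the same length, so the diagram is simply laced. The associated Dynkin diagram is a chain of 6 nodes with single edges (A_6), so the type is A_6 (the algebra sl(7)).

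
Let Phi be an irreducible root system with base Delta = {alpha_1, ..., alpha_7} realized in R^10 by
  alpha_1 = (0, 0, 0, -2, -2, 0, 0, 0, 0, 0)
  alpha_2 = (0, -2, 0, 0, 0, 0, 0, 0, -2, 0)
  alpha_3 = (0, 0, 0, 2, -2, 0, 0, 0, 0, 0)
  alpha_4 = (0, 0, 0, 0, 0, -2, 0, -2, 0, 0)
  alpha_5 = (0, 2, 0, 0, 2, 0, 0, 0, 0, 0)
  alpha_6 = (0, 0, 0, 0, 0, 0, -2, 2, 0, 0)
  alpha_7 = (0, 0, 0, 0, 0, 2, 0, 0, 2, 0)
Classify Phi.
Compute the Cartan integers a_ij = 2(alpha_i, alpha_j)/(alpha_j, alpha_j); the resulting 7x7 Cartan matrix is
[[2, 0, 0, 0, -1, 0, 0], [0, 2, 0, 0, -1, 0, -1], [0, 0, 2, 0, -1, 0, 0], [0, 0, 0, 2, 0, -1, -1], [-1, -1, -1, 0, 2, 0, 0], [0, 0, 0, -1, 0, 2, 0], [0, -1, 0, -1, 0, 0, 2]].
All simple roots have the same length, so the diagram is simply laced. The associated Dynkin diagram is a chain of 5 nodes with a fork of two nodes at one end (D_7), so the type is D_7 (the algebra so(14)).

D7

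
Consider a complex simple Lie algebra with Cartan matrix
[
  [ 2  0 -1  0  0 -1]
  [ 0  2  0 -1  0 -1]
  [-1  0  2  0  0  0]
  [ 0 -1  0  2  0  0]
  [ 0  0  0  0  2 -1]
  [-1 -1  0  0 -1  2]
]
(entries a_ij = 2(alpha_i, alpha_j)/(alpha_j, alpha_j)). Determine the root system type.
The matrix has rank 6 with 2's on the diagonal. Reading the off-diagonal entries as Dynkin edges (a single edge where a_ij = a_ji = -1; a double or triple edge where a_ij * a_ji = 2 or 3), the diagram is a chain of 5 nodes with one extra node attached to the third node from one end (E_6). One simple-root ordering that puts it in standard form is (alpha_4, alpha_5, alpha_2, alpha_6, alpha_1, alpha_3). So the algebra is type E_6.

E_6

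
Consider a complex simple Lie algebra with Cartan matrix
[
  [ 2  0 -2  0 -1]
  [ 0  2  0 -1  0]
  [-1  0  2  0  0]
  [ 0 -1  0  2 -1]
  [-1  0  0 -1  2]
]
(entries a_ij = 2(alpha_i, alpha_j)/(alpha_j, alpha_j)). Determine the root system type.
The matrix has rank 5 with 2's on the diagonal. Reading the off-diagonal entries as Dynkin edges (a single edge where a_ij = a_ji = -1; a double or triple edge where a_ij * a_ji = 2 or 3), the diagram is a chain of 5 nodes with a double edge at one end; the terminal node there is the unique short simple root (B_5). One simple-root ordering that puts it in standard form is (alpha_2, alpha_4, alpha_5, alpha_1, alpha_3). So the algebra is type B_5, i.e. so(11).

B5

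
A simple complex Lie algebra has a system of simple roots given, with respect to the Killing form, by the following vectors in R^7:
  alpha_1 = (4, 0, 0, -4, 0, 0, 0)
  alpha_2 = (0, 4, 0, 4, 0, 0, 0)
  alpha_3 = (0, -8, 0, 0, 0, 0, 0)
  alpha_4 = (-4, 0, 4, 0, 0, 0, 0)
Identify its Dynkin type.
Compute the Cartan integers a_ij = 2(alpha_i, alpha_j)/(alpha_j, alpha_j); the resulting 4x4 Cartan matrix is
[[2, -1, 0, -1], [-1, 2, -1, 0], [0, -2, 2, 0], [-1, 0, 0, 2]].
The roots have two lengths (squared-length ratio 2:1); the short ones are alpha_{1,2,4}. The associated Dynkin diagram is a chain of 4 nodes with a double edge at one end; the terminal node there is the unique long simple root (C_4), so the type is C_4 (the algebra sp(8)).

C4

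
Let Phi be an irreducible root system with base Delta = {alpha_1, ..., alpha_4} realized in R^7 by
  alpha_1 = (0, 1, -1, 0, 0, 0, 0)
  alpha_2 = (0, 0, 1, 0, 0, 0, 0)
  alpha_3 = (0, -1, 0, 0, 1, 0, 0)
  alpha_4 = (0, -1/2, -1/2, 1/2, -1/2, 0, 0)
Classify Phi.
type F_4

Compute the Cartan integers a_ij = 2(alpha_i, alpha_j)/(alpha_j, alpha_j); the resulting 4x4 Cartan matrix is
[[2, -2, -1, 0], [-1, 2, 0, -1], [-1, 0, 2, 0], [0, -1, 0, 2]].
The roots have two lengths (squared-length ratio 2:1); the short ones are alpha_{2,4}. The associated Dynkin diagram is a chain of 4 nodes with a double edge between the middle two (F_4), so the type is F_4.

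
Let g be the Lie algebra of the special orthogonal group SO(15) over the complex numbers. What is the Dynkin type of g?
type B_7

This is so(15) with 15 odd, which has dimension 15(15-1)/2 = 105 and rank (15-1)/2 = 7. In the classification of classical Lie algebras, the orthogonal algebra so(2n+1) in an odd number of variables has type B_n; here n = 7, so the Dynkin diagram is a chain of 7 nodes with a double edge at one end; the terminal node there is the unique short simple root (B_7). Hence the type is B_7.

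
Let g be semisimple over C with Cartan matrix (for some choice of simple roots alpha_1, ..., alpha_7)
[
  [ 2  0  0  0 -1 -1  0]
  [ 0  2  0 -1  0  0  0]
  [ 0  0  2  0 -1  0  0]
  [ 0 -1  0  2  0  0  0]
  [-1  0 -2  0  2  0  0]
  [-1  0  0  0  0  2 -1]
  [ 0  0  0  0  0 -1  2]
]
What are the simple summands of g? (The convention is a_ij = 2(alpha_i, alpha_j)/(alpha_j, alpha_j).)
The diagram associated to this matrix has two connected components: the simple roots {alpha_2, alpha_4} form a chain of 2 nodes with single edges (A_2), and {alpha_1, alpha_3, alpha_5, alpha_6, alpha_7} form a chain of 5 nodes with a double edge at one end; the terminal node there is the unique short simple root (B_5). A semisimple Lie algebra decomposes uniquely as the direct sum of simple ideals, one per connected component of its Dynkin diagram, so g ≅ A_2 ⊕ B_5 (dimension 8 + 55 = 63).

A2 ⊕ B5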